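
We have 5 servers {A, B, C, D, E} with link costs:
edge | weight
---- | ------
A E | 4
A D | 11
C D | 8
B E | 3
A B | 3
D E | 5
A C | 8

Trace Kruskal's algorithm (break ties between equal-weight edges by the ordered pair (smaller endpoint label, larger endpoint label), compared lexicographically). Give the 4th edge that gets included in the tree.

Kruskal's algorithm — process edges by increasing weight (ties by edge label):
A B (3): add. Components now {A,B} {C} {D} {E}
B E (3): add. Components now {A,B,E} {C} {D}
A E (4): skip — A and E already connected.
D E (5): add. Components now {A,B,D,E} {C}
A C (8): add. Components now {A,B,C,D,E}
The 4th edge added is A C.

A-C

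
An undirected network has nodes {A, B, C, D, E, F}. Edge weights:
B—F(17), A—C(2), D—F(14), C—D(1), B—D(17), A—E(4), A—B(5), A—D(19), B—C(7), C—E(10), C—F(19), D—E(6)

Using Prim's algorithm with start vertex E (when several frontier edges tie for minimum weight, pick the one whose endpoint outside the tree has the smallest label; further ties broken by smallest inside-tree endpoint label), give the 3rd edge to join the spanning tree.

C-D

Prim's algorithm from E:
Step 1: frontier [A—E 4, D—E 6, C—E 10] → take A—E (4); add A.
Step 2: frontier [A—C 2, A—B 5, A—D 19, D—E 6, C—E 10] → take A—C (2); add C.
Step 3: frontier [A—B 5, A—D 19, C—D 1, B—C 7, C—F 19, D—E 6] → take C—D (1); add D.
Step 4: frontier [A—B 5, B—C 7, C—F 19, D—F 14, B—D 17] → take A—B (5); add B.
Step 5: frontier [B—F 17, C—F 19, D—F 14] → take D—F (14); add F.
The 3rd edge added is C—D.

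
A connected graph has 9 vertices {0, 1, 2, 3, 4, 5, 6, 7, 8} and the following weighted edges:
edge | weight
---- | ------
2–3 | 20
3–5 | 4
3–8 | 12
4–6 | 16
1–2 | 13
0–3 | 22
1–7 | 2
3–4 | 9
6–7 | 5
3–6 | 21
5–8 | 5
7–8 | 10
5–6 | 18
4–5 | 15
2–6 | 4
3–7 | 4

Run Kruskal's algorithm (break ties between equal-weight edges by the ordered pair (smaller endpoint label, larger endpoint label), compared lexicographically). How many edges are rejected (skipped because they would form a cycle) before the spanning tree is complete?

8

Kruskal's algorithm — process edges by increasing weight (ties by edge label):
1–7 (2): add — endpoints in different components.
2–6 (4): add — endpoints in different components.
3–5 (4): add — endpoints in different components.
3–7 (4): add — endpoints in different components.
5–8 (5): add — endpoints in different components.
6–7 (5): add — endpoints in different components.
3–4 (9): add — endpoints in different components.
7–8 (10): skip — 7 and 8 already connected.
3–8 (12): skip — 3 and 8 already connected.
1–2 (13): skip — 1 and 2 already connected.
4–5 (15): skip — 4 and 5 already connected.
4–6 (16): skip — 4 and 6 already connected.
5–6 (18): skip — 5 and 6 already connected.
2–3 (20): skip — 2 and 3 already connected.
3–6 (21): skip — 3 and 6 already connected.
0–3 (22): add — endpoints in different components.
Edges rejected before the tree was complete: 8.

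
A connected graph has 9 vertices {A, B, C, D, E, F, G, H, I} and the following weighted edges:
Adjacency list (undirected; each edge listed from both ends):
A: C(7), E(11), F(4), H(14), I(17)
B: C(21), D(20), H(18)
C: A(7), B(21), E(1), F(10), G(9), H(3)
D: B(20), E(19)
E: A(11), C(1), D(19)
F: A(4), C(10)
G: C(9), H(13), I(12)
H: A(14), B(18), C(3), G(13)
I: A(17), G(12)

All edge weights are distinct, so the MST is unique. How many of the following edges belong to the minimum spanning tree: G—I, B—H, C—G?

Kruskal's algorithm — process edges by increasing weight (ties by edge label):
C—E (1): add — endpoints in different components.
C—H (3): add — endpoints in different components.
A—F (4): add — endpoints in different components.
A—C (7): add — endpoints in different components.
C—G (9): add — endpoints in different components.
C—F (10): skip — C and F already connected.
A—E (11): skip — A and E already connected.
G—I (12): add — endpoints in different components.
G—H (13): skip — G and H already connected.
A—H (14): skip — A and H already connected.
A—I (17): skip — A and I already connected.
B—H (18): add — endpoints in different components.
D—E (19): add — endpoints in different components.
MST edge set: {C—E, C—H, A—F, A—C, C—G, G—I, B—H, D—E}.
Of the listed edges, {G—I, B—H, C—G} are in the MST → 3.

3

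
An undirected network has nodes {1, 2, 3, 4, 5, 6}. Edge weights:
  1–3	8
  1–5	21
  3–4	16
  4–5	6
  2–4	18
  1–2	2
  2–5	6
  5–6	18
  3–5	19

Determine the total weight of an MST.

40

Sort edges by weight, then run Kruskal:
1–2 (2): add — endpoints in different components.
2–5 (6): add — endpoints in different components.
4–5 (6): add — endpoints in different components.
1–3 (8): add — endpoints in different components.
3–4 (16): skip — 3 and 4 already connected.
2–4 (18): skip — 2 and 4 already connected.
5–6 (18): add — endpoints in different components.
MST edges: 1–2, 2–5, 4–5, 1–3, 5–6; total weight 2+6+6+8+18 = 40.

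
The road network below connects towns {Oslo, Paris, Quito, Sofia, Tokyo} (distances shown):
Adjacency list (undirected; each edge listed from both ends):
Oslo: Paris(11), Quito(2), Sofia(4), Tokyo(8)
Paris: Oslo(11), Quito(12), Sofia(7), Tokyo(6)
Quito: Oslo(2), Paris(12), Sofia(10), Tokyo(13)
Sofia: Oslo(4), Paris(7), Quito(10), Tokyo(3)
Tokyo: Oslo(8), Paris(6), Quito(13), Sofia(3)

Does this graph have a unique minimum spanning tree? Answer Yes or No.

Yes

Kruskal's algorithm — process edges by increasing weight (ties by edge label):
Oslo Quito (2): add. Components now {Oslo,Quito} {Tokyo} {Sofia} {Paris}
Sofia Tokyo (3): add. Components now {Oslo,Quito} {Sofia,Tokyo} {Paris}
Oslo Sofia (4): add. Components now {Oslo,Quito,Sofia,Tokyo} {Paris}
Paris Tokyo (6): add. Components now {Oslo,Paris,Quito,Sofia,Tokyo}
Every non-tree edge has weight strictly greater than the heaviest edge on the tree path between its endpoints, so the MST is unique.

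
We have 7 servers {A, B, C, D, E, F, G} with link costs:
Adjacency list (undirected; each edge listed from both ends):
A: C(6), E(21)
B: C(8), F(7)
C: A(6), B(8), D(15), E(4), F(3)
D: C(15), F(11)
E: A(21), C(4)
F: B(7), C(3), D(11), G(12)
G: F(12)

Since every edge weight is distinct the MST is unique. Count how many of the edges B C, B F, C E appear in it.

2

Kruskal: consider edges lightest-first.
C F (3): add. Components now {A} {B} {C,F} {D} {E} {G}
C E (4): add. Components now {A} {B} {C,E,F} {D} {G}
A C (6): add. Components now {A,C,E,F} {B} {D} {G}
B F (7): add. Components now {A,B,C,E,F} {D} {G}
B C (8): skip — B and C already connected.
D F (11): add. Components now {A,B,C,D,E,F} {G}
F G (12): add. Components now {A,B,C,D,E,F,G}
MST edge set: {C F, C E, A C, B F, D F, F G}.
Of the listed edges, {B F, C E} are in the MST → 2.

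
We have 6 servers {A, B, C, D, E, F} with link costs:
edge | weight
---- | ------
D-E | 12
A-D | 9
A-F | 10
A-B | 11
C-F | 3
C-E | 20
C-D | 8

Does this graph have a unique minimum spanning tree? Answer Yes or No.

Yes

Kruskal: consider edges lightest-first.
C-F (3): add — endpoints in different components.
C-D (8): add — endpoints in different components.
A-D (9): add — endpoints in different components.
A-F (10): skip — A and F already connected.
A-B (11): add — endpoints in different components.
D-E (12): add — endpoints in different components.
Every non-tree edge has weight strictly greater than the heaviest edge on the tree path between its endpoints, so the MST is unique.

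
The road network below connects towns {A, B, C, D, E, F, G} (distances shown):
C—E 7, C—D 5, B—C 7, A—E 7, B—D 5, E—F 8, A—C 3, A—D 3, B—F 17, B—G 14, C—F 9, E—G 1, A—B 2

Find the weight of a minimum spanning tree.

24

Grow the tree from E using Prim:
Step 1: cheapest edge leaving the tree is E—G (1); add G.
Step 2: cheapest edge leaving the tree is A—E (7); add A.
Step 3: cheapest edge leaving the tree is A—B (2); add B.
Step 4: cheapest edge leaving the tree is A—C (3); add C.
Step 5: cheapest edge leaving the tree is A—D (3); add D.
Step 6: cheapest edge leaving the tree is E—F (8); add F.
MST edges: E—G, A—E, A—B, A—C, A—D, E—F; total weight 1+7+2+3+3+8 = 24.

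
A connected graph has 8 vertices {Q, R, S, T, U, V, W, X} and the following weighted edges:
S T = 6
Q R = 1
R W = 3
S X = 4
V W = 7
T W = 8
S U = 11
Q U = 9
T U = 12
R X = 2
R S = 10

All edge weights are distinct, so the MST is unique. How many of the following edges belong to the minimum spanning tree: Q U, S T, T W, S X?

3

Kruskal: consider edges lightest-first.
Q R (1): add — endpoints in different components.
R X (2): add — endpoints in different components.
R W (3): add — endpoints in different components.
S X (4): add — endpoints in different components.
S T (6): add — endpoints in different components.
V W (7): add — endpoints in different components.
T W (8): skip — W and T already connected.
Q U (9): add — endpoints in different components.
MST edge set: {Q R, R X, R W, S X, S T, V W, Q U}.
Of the listed edges, {Q U, S T, S X} are in the MST → 3.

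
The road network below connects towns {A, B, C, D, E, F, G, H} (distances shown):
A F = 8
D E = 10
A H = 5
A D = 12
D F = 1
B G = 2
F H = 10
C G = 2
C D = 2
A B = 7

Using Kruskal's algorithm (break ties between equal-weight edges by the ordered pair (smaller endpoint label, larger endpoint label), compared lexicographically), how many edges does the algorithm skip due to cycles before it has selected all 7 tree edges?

Sort edges by weight, then run Kruskal:
D F (1): add — endpoints in different components.
B G (2): add — endpoints in different components.
C D (2): add — endpoints in different components.
C G (2): add — endpoints in different components.
A H (5): add — endpoints in different components.
A B (7): add — endpoints in different components.
A F (8): skip — A and F already connected.
D E (10): add — endpoints in different components.
Edges rejected before the tree was complete: 1.

1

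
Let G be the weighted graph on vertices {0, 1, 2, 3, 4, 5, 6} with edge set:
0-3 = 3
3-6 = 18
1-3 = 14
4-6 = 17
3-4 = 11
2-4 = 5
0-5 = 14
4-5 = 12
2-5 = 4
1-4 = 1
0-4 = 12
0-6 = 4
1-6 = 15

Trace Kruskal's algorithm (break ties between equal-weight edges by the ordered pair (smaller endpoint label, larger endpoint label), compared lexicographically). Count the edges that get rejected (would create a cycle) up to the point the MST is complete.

0

Sort edges by weight, then run Kruskal:
1-4 (1): add. Components now {0} {1,4} {2} {3} {5} {6}
0-3 (3): add. Components now {0,3} {1,4} {2} {5} {6}
0-6 (4): add. Components now {0,3,6} {1,4} {2} {5}
2-5 (4): add. Components now {0,3,6} {1,4} {2,5}
2-4 (5): add. Components now {0,3,6} {1,2,4,5}
3-4 (11): add. Components now {0,1,2,3,4,5,6}
Edges rejected before the tree was complete: 0.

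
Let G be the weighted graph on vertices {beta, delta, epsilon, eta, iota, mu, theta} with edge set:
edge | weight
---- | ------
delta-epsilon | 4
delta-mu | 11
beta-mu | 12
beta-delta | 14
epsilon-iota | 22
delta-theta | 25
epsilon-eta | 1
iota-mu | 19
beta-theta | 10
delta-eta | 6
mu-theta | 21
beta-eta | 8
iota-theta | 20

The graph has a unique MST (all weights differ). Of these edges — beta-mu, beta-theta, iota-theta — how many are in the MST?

Sort edges by weight, then run Kruskal:
epsilon-eta (1): add. Components now {theta} {iota} {epsilon,eta} {delta} {beta} {mu}
delta-epsilon (4): add. Components now {theta} {iota} {delta,epsilon,eta} {beta} {mu}
delta-eta (6): skip — eta and delta already connected.
beta-eta (8): add. Components now {theta} {iota} {beta,delta,epsilon,eta} {mu}
beta-theta (10): add. Components now {beta,delta,epsilon,eta,theta} {iota} {mu}
delta-mu (11): add. Components now {beta,delta,epsilon,eta,mu,theta} {iota}
beta-mu (12): skip — beta and mu already connected.
beta-delta (14): skip — delta and beta already connected.
iota-mu (19): add. Components now {beta,delta,epsilon,eta,iota,mu,theta}
MST edge set: {epsilon-eta, delta-epsilon, beta-eta, beta-theta, delta-mu, iota-mu}.
Of the listed edges, {beta-theta} are in the MST → 1.

1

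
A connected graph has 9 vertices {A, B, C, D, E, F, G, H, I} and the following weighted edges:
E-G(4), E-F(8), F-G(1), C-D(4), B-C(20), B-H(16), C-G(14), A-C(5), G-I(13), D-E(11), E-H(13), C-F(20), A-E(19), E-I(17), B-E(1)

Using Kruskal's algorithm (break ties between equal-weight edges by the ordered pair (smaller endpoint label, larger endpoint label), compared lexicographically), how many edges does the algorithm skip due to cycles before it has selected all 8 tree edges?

1

Kruskal: consider edges lightest-first.
B-E (1): add — endpoints in different components.
F-G (1): add — endpoints in different components.
C-D (4): add — endpoints in different components.
E-G (4): add — endpoints in different components.
A-C (5): add — endpoints in different components.
E-F (8): skip — E and F already connected.
D-E (11): add — endpoints in different components.
E-H (13): add — endpoints in different components.
G-I (13): add — endpoints in different components.
Edges rejected before the tree was complete: 1.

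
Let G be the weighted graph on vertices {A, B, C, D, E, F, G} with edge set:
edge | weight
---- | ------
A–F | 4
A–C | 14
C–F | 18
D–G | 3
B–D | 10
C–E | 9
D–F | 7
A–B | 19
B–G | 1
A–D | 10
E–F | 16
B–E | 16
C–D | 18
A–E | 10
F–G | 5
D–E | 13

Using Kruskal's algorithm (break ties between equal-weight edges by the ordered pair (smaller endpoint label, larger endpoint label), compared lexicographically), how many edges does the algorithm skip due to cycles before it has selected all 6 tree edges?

Kruskal's algorithm — process edges by increasing weight (ties by edge label):
B–G (1): add — endpoints in different components.
D–G (3): add — endpoints in different components.
A–F (4): add — endpoints in different components.
F–G (5): add — endpoints in different components.
D–F (7): skip — D and F already connected.
C–E (9): add — endpoints in different components.
A–D (10): skip — A and D already connected.
A–E (10): add — endpoints in different components.
Edges rejected before the tree was complete: 2.

2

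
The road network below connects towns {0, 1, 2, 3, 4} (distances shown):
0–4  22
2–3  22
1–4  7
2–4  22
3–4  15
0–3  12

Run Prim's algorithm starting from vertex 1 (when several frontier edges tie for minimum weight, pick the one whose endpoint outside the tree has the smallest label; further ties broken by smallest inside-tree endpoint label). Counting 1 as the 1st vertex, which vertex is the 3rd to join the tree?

Prim's algorithm from 1:
Step 1: cheapest edge leaving the tree is 1–4 (7); add 4.
Step 2: cheapest edge leaving the tree is 3–4 (15); add 3.
Step 3: cheapest edge leaving the tree is 0–3 (12); add 0.
Step 4: cheapest edge leaving the tree is 2–3 (22); add 2.
Vertex order: 1, 4, 3, 0, 2. The 3rd vertex is 3.

3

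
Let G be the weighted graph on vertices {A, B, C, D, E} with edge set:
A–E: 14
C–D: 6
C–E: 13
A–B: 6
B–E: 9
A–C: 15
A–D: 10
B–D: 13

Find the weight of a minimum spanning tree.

31

Kruskal: consider edges lightest-first.
A–B (6): add — endpoints in different components.
C–D (6): add — endpoints in different components.
B–E (9): add — endpoints in different components.
A–D (10): add — endpoints in different components.
MST edges: A–B, C–D, B–E, A–D; total weight 6+6+9+10 = 31.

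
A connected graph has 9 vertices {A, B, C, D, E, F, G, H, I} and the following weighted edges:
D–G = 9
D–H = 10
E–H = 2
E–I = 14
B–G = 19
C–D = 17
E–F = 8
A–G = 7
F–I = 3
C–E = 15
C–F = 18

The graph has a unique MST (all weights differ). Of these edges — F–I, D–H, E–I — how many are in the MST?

2

Sort edges by weight, then run Kruskal:
E–H (2): add — endpoints in different components.
F–I (3): add — endpoints in different components.
A–G (7): add — endpoints in different components.
E–F (8): add — endpoints in different components.
D–G (9): add — endpoints in different components.
D–H (10): add — endpoints in different components.
E–I (14): skip — E and I already connected.
C–E (15): add — endpoints in different components.
C–D (17): skip — C and D already connected.
C–F (18): skip — C and F already connected.
B–G (19): add — endpoints in different components.
MST edge set: {E–H, F–I, A–G, E–F, D–G, D–H, C–E, B–G}.
Of the listed edges, {F–I, D–H} are in the MST → 2.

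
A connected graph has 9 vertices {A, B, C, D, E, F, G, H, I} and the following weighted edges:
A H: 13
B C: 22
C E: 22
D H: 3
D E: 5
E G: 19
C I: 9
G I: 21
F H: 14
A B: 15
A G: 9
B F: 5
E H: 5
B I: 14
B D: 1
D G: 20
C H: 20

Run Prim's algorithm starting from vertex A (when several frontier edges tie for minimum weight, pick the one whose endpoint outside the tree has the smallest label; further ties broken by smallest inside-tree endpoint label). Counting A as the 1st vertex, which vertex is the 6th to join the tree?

E

Grow the tree from A using Prim:
Step 1: cheapest edge leaving the tree is A G (9); add G.
Step 2: cheapest edge leaving the tree is A H (13); add H.
Step 3: cheapest edge leaving the tree is D H (3); add D.
Step 4: cheapest edge leaving the tree is B D (1); add B.
Step 5: cheapest edge leaving the tree is D E (5); add E.
Step 6: cheapest edge leaving the tree is B F (5); add F.
Step 7: cheapest edge leaving the tree is B I (14); add I.
Step 8: cheapest edge leaving the tree is C I (9); add C.
Vertex order: A, G, H, D, B, E, F, I, C. The 6th vertex is E.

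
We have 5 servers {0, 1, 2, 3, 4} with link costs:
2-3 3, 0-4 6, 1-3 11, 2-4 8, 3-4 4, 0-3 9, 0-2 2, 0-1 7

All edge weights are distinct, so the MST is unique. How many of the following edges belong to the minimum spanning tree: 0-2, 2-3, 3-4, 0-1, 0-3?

4

Kruskal: consider edges lightest-first.
0-2 (2): add — endpoints in different components.
2-3 (3): add — endpoints in different components.
3-4 (4): add — endpoints in different components.
0-4 (6): skip — 0 and 4 already connected.
0-1 (7): add — endpoints in different components.
MST edge set: {0-2, 2-3, 3-4, 0-1}.
Of the listed edges, {0-2, 2-3, 3-4, 0-1} are in the MST → 4.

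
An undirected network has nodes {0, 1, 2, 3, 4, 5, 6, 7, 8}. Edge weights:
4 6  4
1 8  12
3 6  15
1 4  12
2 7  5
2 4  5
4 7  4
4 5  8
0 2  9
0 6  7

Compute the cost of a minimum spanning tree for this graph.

67

Kruskal: consider edges lightest-first.
4 6 (4): add — endpoints in different components.
4 7 (4): add — endpoints in different components.
2 4 (5): add — endpoints in different components.
2 7 (5): skip — 2 and 7 already connected.
0 6 (7): add — endpoints in different components.
4 5 (8): add — endpoints in different components.
0 2 (9): skip — 0 and 2 already connected.
1 4 (12): add — endpoints in different components.
1 8 (12): add — endpoints in different components.
3 6 (15): add — endpoints in different components.
MST edges: 4 6, 4 7, 2 4, 0 6, 4 5, 1 4, 1 8, 3 6; total weight 4+4+5+7+8+12+12+15 = 67.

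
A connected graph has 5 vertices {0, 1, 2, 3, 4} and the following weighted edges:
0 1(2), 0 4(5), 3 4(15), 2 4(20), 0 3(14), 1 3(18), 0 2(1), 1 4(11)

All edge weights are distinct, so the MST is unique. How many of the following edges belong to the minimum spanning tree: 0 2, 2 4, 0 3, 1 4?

Kruskal: consider edges lightest-first.
0 2 (1): add — endpoints in different components.
0 1 (2): add — endpoints in different components.
0 4 (5): add — endpoints in different components.
1 4 (11): skip — 1 and 4 already connected.
0 3 (14): add — endpoints in different components.
MST edge set: {0 2, 0 1, 0 4, 0 3}.
Of the listed edges, {0 2, 0 3} are in the MST → 2.

2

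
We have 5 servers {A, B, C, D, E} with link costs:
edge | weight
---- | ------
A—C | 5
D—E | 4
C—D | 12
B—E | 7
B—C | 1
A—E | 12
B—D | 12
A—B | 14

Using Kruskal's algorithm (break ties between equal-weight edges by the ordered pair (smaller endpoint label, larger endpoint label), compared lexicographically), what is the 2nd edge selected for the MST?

D-E

Kruskal's algorithm — process edges by increasing weight (ties by edge label):
B—C (1): add — endpoints in different components.
D—E (4): add — endpoints in different components.
A—C (5): add — endpoints in different components.
B—E (7): add — endpoints in different components.
The 2nd edge added is D—E.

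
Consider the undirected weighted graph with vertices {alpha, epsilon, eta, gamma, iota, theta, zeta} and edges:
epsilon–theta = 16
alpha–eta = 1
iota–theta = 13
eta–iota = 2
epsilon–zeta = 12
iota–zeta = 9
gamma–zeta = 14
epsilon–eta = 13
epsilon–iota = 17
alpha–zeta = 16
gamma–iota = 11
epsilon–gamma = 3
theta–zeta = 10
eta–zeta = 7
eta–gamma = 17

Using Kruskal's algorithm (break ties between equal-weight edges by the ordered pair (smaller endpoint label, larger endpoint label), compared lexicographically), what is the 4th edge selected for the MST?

Kruskal: consider edges lightest-first.
alpha–eta (1): add. Components now {epsilon} {alpha,eta} {zeta} {iota} {theta} {gamma}
eta–iota (2): add. Components now {epsilon} {alpha,eta,iota} {zeta} {theta} {gamma}
epsilon–gamma (3): add. Components now {epsilon,gamma} {alpha,eta,iota} {zeta} {theta}
eta–zeta (7): add. Components now {epsilon,gamma} {alpha,eta,iota,zeta} {theta}
iota–zeta (9): skip — zeta and iota already connected.
theta–zeta (10): add. Components now {epsilon,gamma} {alpha,eta,iota,theta,zeta}
gamma–iota (11): add. Components now {alpha,epsilon,eta,gamma,iota,theta,zeta}
The 4th edge added is eta–zeta.

eta-zeta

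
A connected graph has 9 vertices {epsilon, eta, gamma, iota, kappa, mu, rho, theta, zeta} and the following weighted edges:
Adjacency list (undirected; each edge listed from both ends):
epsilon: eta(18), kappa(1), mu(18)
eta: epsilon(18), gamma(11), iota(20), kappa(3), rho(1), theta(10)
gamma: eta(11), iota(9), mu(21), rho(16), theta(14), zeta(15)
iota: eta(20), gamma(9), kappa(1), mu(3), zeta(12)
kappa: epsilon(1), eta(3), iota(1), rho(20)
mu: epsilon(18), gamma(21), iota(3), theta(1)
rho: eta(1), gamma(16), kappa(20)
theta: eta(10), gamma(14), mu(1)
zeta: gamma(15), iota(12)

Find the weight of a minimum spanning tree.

Kruskal: consider edges lightest-first.
epsilon-kappa (1): add — endpoints in different components.
eta-rho (1): add — endpoints in different components.
iota-kappa (1): add — endpoints in different components.
mu-theta (1): add — endpoints in different components.
eta-kappa (3): add — endpoints in different components.
iota-mu (3): add — endpoints in different components.
gamma-iota (9): add — endpoints in different components.
eta-theta (10): skip — theta and eta already connected.
eta-gamma (11): skip — gamma and eta already connected.
iota-zeta (12): add — endpoints in different components.
MST edges: epsilon-kappa, eta-rho, iota-kappa, mu-theta, eta-kappa, iota-mu, gamma-iota, iota-zeta; total weight 1+1+1+1+3+3+9+12 = 31.

31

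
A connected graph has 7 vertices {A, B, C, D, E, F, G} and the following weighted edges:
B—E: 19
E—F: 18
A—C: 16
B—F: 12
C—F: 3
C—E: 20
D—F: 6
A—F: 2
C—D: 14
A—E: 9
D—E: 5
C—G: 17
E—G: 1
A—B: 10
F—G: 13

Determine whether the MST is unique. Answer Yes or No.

Sort edges by weight, then run Kruskal:
E—G (1): add — endpoints in different components.
A—F (2): add — endpoints in different components.
C—F (3): add — endpoints in different components.
D—E (5): add — endpoints in different components.
D—F (6): add — endpoints in different components.
A—E (9): skip — A and E already connected.
A—B (10): add — endpoints in different components.
Every non-tree edge has weight strictly greater than the heaviest edge on the tree path between its endpoints, so the MST is unique.

Yes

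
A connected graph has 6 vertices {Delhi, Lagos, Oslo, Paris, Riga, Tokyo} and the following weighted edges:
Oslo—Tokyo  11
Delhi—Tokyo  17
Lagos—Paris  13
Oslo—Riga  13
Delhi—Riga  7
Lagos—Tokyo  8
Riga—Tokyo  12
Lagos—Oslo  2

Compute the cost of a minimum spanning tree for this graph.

42

Prim's algorithm from Lagos:
Step 1: cheapest edge leaving the tree is Lagos—Oslo (2); add Oslo.
Step 2: cheapest edge leaving the tree is Lagos—Tokyo (8); add Tokyo.
Step 3: cheapest edge leaving the tree is Riga—Tokyo (12); add Riga.
Step 4: cheapest edge leaving the tree is Delhi—Riga (7); add Delhi.
Step 5: cheapest edge leaving the tree is Lagos—Paris (13); add Paris.
MST edges: Lagos—Oslo, Lagos—Tokyo, Riga—Tokyo, Delhi—Riga, Lagos—Paris; total weight 2+8+12+7+13 = 42.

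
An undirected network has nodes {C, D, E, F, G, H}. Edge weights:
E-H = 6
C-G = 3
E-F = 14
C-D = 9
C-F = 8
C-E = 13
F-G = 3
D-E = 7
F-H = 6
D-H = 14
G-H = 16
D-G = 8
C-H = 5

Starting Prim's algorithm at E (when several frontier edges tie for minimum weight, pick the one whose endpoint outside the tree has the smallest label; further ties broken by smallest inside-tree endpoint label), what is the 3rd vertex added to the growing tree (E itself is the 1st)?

Prim's algorithm from E:
Step 1: cheapest edge leaving the tree is E-H (6); add H.
Step 2: cheapest edge leaving the tree is C-H (5); add C.
Step 3: cheapest edge leaving the tree is C-G (3); add G.
Step 4: cheapest edge leaving the tree is F-G (3); add F.
Step 5: cheapest edge leaving the tree is D-E (7); add D.
Vertex order: E, H, C, G, F, D. The 3rd vertex is C.

C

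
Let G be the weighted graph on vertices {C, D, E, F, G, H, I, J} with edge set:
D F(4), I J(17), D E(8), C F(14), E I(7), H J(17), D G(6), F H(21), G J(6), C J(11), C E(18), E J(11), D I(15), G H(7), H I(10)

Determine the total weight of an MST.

49

Prim's algorithm from C:
Step 1: cheapest edge leaving the tree is C J (11); add J.
Step 2: cheapest edge leaving the tree is G J (6); add G.
Step 3: cheapest edge leaving the tree is D G (6); add D.
Step 4: cheapest edge leaving the tree is D F (4); add F.
Step 5: cheapest edge leaving the tree is G H (7); add H.
Step 6: cheapest edge leaving the tree is D E (8); add E.
Step 7: cheapest edge leaving the tree is E I (7); add I.
MST edges: C J, G J, D G, D F, G H, D E, E I; total weight 11+6+6+4+7+8+7 = 49.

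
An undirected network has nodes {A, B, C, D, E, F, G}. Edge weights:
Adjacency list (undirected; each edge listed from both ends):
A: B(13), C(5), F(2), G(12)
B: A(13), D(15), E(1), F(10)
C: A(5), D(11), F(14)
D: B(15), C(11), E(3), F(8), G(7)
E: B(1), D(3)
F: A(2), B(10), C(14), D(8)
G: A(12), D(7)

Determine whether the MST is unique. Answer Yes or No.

Sort edges by weight, then run Kruskal:
B—E (1): add. Components now {A} {B,E} {C} {D} {F} {G}
A—F (2): add. Components now {A,F} {B,E} {C} {D} {G}
D—E (3): add. Components now {A,F} {B,D,E} {C} {G}
A—C (5): add. Components now {A,C,F} {B,D,E} {G}
D—G (7): add. Components now {A,C,F} {B,D,E,G}
D—F (8): add. Components now {A,B,C,D,E,F,G}
Every non-tree edge has weight strictly greater than the heaviest edge on the tree path between its endpoints, so the MST is unique.

Yes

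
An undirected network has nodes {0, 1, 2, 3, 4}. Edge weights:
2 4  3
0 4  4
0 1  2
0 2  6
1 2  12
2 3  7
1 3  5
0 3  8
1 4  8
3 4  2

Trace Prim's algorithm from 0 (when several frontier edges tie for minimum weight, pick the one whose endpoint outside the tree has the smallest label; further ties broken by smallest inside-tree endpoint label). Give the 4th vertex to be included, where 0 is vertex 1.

Prim's algorithm from 0:
Step 1: frontier [0 1 2, 0 4 4, 0 2 6, 0 3 8] → take 0 1 (2); add 1.
Step 2: frontier [0 4 4, 0 2 6, 0 3 8, 1 3 5, 1 4 8, 1 2 12] → take 0 4 (4); add 4.
Step 3: frontier [0 2 6, 0 3 8, 1 3 5, 1 2 12, 3 4 2, 2 4 3] → take 3 4 (2); add 3.
Step 4: frontier [0 2 6, 1 2 12, 2 3 7, 2 4 3] → take 2 4 (3); add 2.
Vertex order: 0, 1, 4, 3, 2. The 4th vertex is 3.

3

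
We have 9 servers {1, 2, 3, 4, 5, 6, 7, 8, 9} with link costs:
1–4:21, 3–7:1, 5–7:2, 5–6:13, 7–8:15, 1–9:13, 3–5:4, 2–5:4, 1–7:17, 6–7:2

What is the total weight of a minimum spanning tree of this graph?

75

Grow the tree from 3 using Prim:
Step 1: cheapest edge leaving the tree is 3–7 (1); add 7.
Step 2: cheapest edge leaving the tree is 5–7 (2); add 5.
Step 3: cheapest edge leaving the tree is 6–7 (2); add 6.
Step 4: cheapest edge leaving the tree is 2–5 (4); add 2.
Step 5: cheapest edge leaving the tree is 7–8 (15); add 8.
Step 6: cheapest edge leaving the tree is 1–7 (17); add 1.
Step 7: cheapest edge leaving the tree is 1–9 (13); add 9.
Step 8: cheapest edge leaving the tree is 1–4 (21); add 4.
MST edges: 3–7, 5–7, 6–7, 2–5, 7–8, 1–7, 1–9, 1–4; total weight 1+2+2+4+15+17+13+21 = 75.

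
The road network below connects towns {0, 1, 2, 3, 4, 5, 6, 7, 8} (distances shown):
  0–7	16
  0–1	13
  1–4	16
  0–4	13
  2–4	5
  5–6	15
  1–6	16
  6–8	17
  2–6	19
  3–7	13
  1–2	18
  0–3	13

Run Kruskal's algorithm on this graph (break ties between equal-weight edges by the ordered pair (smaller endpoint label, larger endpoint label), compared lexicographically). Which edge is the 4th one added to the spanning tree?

0-4

Sort edges by weight, then run Kruskal:
2–4 (5): add — endpoints in different components.
0–1 (13): add — endpoints in different components.
0–3 (13): add — endpoints in different components.
0–4 (13): add — endpoints in different components.
3–7 (13): add — endpoints in different components.
5–6 (15): add — endpoints in different components.
0–7 (16): skip — 0 and 7 already connected.
1–4 (16): skip — 1 and 4 already connected.
1–6 (16): add — endpoints in different components.
6–8 (17): add — endpoints in different components.
The 4th edge added is 0–4.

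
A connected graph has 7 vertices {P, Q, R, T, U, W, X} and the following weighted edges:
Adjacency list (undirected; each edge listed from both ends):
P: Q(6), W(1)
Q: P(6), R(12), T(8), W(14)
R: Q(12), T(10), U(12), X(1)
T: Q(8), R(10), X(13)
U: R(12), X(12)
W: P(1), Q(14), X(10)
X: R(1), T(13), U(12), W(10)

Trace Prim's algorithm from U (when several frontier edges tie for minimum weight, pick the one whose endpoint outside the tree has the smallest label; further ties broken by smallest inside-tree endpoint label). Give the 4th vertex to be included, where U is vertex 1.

Grow the tree from U using Prim:
Step 1: frontier [R-U 12, U-X 12] → take R-U (12); add R.
Step 2: frontier [R-X 1, R-T 10, Q-R 12, U-X 12] → take R-X (1); add X.
Step 3: frontier [R-T 10, Q-R 12, W-X 10, T-X 13] → take R-T (10); add T.
Step 4: frontier [Q-R 12, Q-T 8, W-X 10] → take Q-T (8); add Q.
Step 5: frontier [P-Q 6, Q-W 14, W-X 10] → take P-Q (6); add P.
Step 6: frontier [P-W 1, Q-W 14, W-X 10] → take P-W (1); add W.
Vertex order: U, R, X, T, Q, P, W. The 4th vertex is T.

T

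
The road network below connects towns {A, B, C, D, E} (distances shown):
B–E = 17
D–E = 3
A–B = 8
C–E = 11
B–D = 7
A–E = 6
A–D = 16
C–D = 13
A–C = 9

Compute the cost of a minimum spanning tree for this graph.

Prim's algorithm from A:
Step 1: frontier [A–E 6, A–B 8, A–C 9, A–D 16] → take A–E (6); add E.
Step 2: frontier [A–B 8, A–C 9, A–D 16, D–E 3, C–E 11, B–E 17] → take D–E (3); add D.
Step 3: frontier [A–B 8, A–C 9, B–D 7, C–D 13, C–E 11, B–E 17] → take B–D (7); add B.
Step 4: frontier [A–C 9, C–D 13, C–E 11] → take A–C (9); add C.
MST edges: A–E, D–E, B–D, A–C; total weight 6+3+7+9 = 25.

25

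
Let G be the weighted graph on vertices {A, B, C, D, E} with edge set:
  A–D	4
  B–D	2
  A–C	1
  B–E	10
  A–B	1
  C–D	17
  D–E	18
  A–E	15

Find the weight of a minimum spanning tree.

Kruskal's algorithm — process edges by increasing weight (ties by edge label):
A–B (1): add. Components now {A,B} {C} {D} {E}
A–C (1): add. Components now {A,B,C} {D} {E}
B–D (2): add. Components now {A,B,C,D} {E}
A–D (4): skip — A and D already connected.
B–E (10): add. Components now {A,B,C,D,E}
MST edges: A–B, A–C, B–D, B–E; total weight 1+1+2+10 = 14.

14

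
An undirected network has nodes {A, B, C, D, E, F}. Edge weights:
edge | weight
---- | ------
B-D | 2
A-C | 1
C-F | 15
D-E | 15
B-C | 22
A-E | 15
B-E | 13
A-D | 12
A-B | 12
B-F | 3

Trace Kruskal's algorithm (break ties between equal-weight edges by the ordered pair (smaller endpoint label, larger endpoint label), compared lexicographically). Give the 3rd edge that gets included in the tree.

B-F

Kruskal's algorithm — process edges by increasing weight (ties by edge label):
A-C (1): add. Components now {A,C} {B} {D} {E} {F}
B-D (2): add. Components now {A,C} {B,D} {E} {F}
B-F (3): add. Components now {A,C} {B,D,F} {E}
A-B (12): add. Components now {A,B,C,D,F} {E}
A-D (12): skip — A and D already connected.
B-E (13): add. Components now {A,B,C,D,E,F}
The 3rd edge added is B-F.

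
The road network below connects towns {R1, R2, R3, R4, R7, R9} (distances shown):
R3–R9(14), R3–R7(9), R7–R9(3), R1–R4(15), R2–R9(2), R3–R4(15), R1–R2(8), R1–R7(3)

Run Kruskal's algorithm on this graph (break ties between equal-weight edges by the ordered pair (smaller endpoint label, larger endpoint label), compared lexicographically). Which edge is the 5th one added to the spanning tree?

R1-R4

Kruskal: consider edges lightest-first.
R2–R9 (2): add. Components now {R2,R9} {R1} {R3} {R4} {R7}
R1–R7 (3): add. Components now {R2,R9} {R1,R7} {R3} {R4}
R7–R9 (3): add. Components now {R1,R2,R7,R9} {R3} {R4}
R1–R2 (8): skip — R1 and R2 already connected.
R3–R7 (9): add. Components now {R1,R2,R3,R7,R9} {R4}
R3–R9 (14): skip — R9 and R3 already connected.
R1–R4 (15): add. Components now {R1,R2,R3,R4,R7,R9}
The 5th edge added is R1–R4.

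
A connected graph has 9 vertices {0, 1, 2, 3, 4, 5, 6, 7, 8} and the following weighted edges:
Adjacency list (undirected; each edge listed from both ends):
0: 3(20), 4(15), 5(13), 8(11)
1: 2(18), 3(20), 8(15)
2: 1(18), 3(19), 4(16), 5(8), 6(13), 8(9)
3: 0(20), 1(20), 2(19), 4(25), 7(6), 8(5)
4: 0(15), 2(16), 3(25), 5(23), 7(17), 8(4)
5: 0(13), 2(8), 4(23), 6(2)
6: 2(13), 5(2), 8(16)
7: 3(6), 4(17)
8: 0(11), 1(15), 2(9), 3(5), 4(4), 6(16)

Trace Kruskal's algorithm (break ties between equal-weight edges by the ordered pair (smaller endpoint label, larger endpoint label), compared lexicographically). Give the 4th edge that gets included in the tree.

Kruskal's algorithm — process edges by increasing weight (ties by edge label):
5-6 (2): add — endpoints in different components.
4-8 (4): add — endpoints in different components.
3-8 (5): add — endpoints in different components.
3-7 (6): add — endpoints in different components.
2-5 (8): add — endpoints in different components.
2-8 (9): add — endpoints in different components.
0-8 (11): add — endpoints in different components.
0-5 (13): skip — 0 and 5 already connected.
2-6 (13): skip — 2 and 6 already connected.
0-4 (15): skip — 0 and 4 already connected.
1-8 (15): add — endpoints in different components.
The 4th edge added is 3-7.

3-7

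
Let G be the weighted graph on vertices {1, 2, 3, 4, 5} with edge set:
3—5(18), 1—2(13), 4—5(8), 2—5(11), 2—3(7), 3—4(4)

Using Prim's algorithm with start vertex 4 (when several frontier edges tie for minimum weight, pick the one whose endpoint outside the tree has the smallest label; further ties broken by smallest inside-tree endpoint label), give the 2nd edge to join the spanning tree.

Prim, starting at 4.
Step 1: cheapest edge leaving the tree is 3—4 (4); add 3.
Step 2: cheapest edge leaving the tree is 2—3 (7); add 2.
Step 3: cheapest edge leaving the tree is 4—5 (8); add 5.
Step 4: cheapest edge leaving the tree is 1—2 (13); add 1.
The 2nd edge added is 2—3.

2-3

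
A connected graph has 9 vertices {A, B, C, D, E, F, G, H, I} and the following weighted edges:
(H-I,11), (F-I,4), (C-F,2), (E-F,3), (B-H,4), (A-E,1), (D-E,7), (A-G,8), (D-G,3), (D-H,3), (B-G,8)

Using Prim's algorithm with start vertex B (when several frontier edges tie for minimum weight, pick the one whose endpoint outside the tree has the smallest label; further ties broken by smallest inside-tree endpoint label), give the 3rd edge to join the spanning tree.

D-G

Prim, starting at B.
Step 1: frontier [B-H 4, B-G 8] → take B-H (4); add H.
Step 2: frontier [B-G 8, D-H 3, H-I 11] → take D-H (3); add D.
Step 3: frontier [B-G 8, D-G 3, D-E 7, H-I 11] → take D-G (3); add G.
Step 4: frontier [D-E 7, A-G 8, H-I 11] → take D-E (7); add E.
Step 5: frontier [A-E 1, E-F 3, A-G 8, H-I 11] → take A-E (1); add A.
Step 6: frontier [E-F 3, H-I 11] → take E-F (3); add F.
Step 7: frontier [C-F 2, F-I 4, H-I 11] → take C-F (2); add C.
Step 8: frontier [F-I 4, H-I 11] → take F-I (4); add I.
The 3rd edge added is D-G.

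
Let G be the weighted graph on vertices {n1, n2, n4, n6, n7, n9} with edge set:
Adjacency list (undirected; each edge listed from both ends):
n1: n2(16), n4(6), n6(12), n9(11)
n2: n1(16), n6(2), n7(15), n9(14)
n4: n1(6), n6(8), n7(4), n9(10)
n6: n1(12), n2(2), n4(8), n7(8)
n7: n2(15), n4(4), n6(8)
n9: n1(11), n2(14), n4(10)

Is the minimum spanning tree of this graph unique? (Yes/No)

No

Kruskal's algorithm — process edges by increasing weight (ties by edge label):
n2-n6 (2): add. Components now {n1} {n2,n6} {n7} {n9} {n4}
n4-n7 (4): add. Components now {n1} {n2,n6} {n4,n7} {n9}
n1-n4 (6): add. Components now {n1,n4,n7} {n2,n6} {n9}
n4-n6 (8): add. Components now {n1,n2,n4,n6,n7} {n9}
n6-n7 (8): skip — n7 and n6 already connected.
n4-n9 (10): add. Components now {n1,n2,n4,n6,n7,n9}
Non-tree edge n6-n7 has weight 8, equal to the heaviest edge on its tree cycle — swapping gives another MST of the same weight. Not unique.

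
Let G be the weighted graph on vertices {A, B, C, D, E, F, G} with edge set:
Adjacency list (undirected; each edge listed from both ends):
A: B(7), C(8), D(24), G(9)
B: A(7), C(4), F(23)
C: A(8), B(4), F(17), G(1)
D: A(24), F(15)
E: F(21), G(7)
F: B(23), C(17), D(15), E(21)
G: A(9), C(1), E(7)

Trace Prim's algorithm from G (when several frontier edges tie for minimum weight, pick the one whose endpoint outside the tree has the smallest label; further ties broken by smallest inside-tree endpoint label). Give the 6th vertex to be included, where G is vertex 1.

F

Prim's algorithm from G:
Step 1: cheapest edge leaving the tree is C-G (1); add C.
Step 2: cheapest edge leaving the tree is B-C (4); add B.
Step 3: cheapest edge leaving the tree is A-B (7); add A.
Step 4: cheapest edge leaving the tree is E-G (7); add E.
Step 5: cheapest edge leaving the tree is C-F (17); add F.
Step 6: cheapest edge leaving the tree is D-F (15); add D.
Vertex order: G, C, B, A, E, F, D. The 6th vertex is F.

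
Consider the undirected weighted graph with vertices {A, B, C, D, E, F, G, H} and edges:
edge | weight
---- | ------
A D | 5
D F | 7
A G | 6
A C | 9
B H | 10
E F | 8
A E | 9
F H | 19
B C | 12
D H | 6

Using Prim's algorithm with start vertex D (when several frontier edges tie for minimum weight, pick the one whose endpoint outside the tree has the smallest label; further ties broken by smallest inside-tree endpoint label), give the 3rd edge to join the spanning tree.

D-H

Grow the tree from D using Prim:
Step 1: cheapest edge leaving the tree is A D (5); add A.
Step 2: cheapest edge leaving the tree is A G (6); add G.
Step 3: cheapest edge leaving the tree is D H (6); add H.
Step 4: cheapest edge leaving the tree is D F (7); add F.
Step 5: cheapest edge leaving the tree is E F (8); add E.
Step 6: cheapest edge leaving the tree is A C (9); add C.
Step 7: cheapest edge leaving the tree is B H (10); add B.
The 3rd edge added is D H.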